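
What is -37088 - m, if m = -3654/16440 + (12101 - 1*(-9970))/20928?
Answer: -177231210729/4778560 ≈ -37089.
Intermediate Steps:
m = 3977449/4778560 (m = -3654*1/16440 + (12101 + 9970)*(1/20928) = -609/2740 + 22071*(1/20928) = -609/2740 + 7357/6976 = 3977449/4778560 ≈ 0.83235)
-37088 - m = -37088 - 1*3977449/4778560 = -37088 - 3977449/4778560 = -177231210729/4778560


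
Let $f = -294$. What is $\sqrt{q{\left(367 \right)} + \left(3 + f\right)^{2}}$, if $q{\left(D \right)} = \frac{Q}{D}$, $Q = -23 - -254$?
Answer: $\frac{\sqrt{11405683986}}{367} \approx 291.0$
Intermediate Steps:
$Q = 231$ ($Q = -23 + 254 = 231$)
$q{\left(D \right)} = \frac{231}{D}$
$\sqrt{q{\left(367 \right)} + \left(3 + f\right)^{2}} = \sqrt{\frac{231}{367} + \left(3 - 294\right)^{2}} = \sqrt{231 \cdot \frac{1}{367} + \left(-291\right)^{2}} = \sqrt{\frac{231}{367} + 84681} = \sqrt{\frac{31078158}{367}} = \frac{\sqrt{11405683986}}{367}$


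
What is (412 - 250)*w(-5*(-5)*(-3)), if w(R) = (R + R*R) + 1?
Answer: 899262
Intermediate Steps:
w(R) = 1 + R + R² (w(R) = (R + R²) + 1 = 1 + R + R²)
(412 - 250)*w(-5*(-5)*(-3)) = (412 - 250)*(1 - 5*(-5)*(-3) + (-5*(-5)*(-3))²) = 162*(1 + 25*(-3) + (25*(-3))²) = 162*(1 - 75 + (-75)²) = 162*(1 - 75 + 5625) = 162*5551 = 899262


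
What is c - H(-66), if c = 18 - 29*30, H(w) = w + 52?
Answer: -838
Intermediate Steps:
H(w) = 52 + w
c = -852 (c = 18 - 870 = -852)
c - H(-66) = -852 - (52 - 66) = -852 - 1*(-14) = -852 + 14 = -838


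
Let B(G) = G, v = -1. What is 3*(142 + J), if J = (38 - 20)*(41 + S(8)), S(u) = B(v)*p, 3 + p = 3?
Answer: 2640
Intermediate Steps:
p = 0 (p = -3 + 3 = 0)
S(u) = 0 (S(u) = -1*0 = 0)
J = 738 (J = (38 - 20)*(41 + 0) = 18*41 = 738)
3*(142 + J) = 3*(142 + 738) = 3*880 = 2640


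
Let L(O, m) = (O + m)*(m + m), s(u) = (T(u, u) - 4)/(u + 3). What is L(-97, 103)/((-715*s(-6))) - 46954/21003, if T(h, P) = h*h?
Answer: -249107099/120137160 ≈ -2.0735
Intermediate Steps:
T(h, P) = h²
s(u) = (-4 + u²)/(3 + u) (s(u) = (u² - 4)/(u + 3) = (-4 + u²)/(3 + u))
L(O, m) = 2*m*(O + m) (L(O, m) = (O + m)*(2*m) = 2*m*(O + m))
L(-97, 103)/((-715*s(-6))) - 46954/21003 = (2*103*(-97 + 103))/((-715*(-4 + (-6)²)/(3 - 6))) - 46954/21003 = (2*103*6)/((-715*(-4 + 36)/(-3))) - 46954*1/21003 = 1236/((-(-715)*32/3)) - 46954/21003 = 1236/((-715*(-32/3))) - 46954/21003 = 1236/(22880/3) - 46954/21003 = 1236*(3/22880) - 46954/21003 = 927/5720 - 46954/21003 = -249107099/120137160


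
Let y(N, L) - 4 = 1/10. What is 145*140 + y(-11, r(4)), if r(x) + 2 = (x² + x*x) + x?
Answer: 203041/10 ≈ 20304.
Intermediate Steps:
r(x) = -2 + x + 2*x² (r(x) = -2 + ((x² + x*x) + x) = -2 + ((x² + x²) + x) = -2 + (2*x² + x) = -2 + (x + 2*x²) = -2 + x + 2*x²)
y(N, L) = 41/10 (y(N, L) = 4 + 1/10 = 4 + ⅒ = 41/10)
145*140 + y(-11, r(4)) = 145*140 + 41/10 = 20300 + 41/10 = 203041/10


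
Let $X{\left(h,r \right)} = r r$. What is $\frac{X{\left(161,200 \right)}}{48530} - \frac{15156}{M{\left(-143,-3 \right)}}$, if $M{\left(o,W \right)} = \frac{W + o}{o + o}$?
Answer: $- \frac{10517653724}{354269} \approx -29688.0$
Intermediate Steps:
$M{\left(o,W \right)} = \frac{W + o}{2 o}$
$X{\left(h,r \right)} = r^{2}$
$\frac{X{\left(161,200 \right)}}{48530} - \frac{15156}{M{\left(-143,-3 \right)}} = \frac{200^{2}}{48530} - \frac{15156}{\frac{1}{2} \frac{1}{-143} \left(-3 - 143\right)} = 40000 \cdot \frac{1}{48530} - \frac{15156}{\frac{1}{2} \left(- \frac{1}{143}\right) \left(-146\right)} = \frac{4000}{4853} - \frac{15156}{\frac{73}{143}} = \frac{4000}{4853} - \frac{2167308}{73} = - \frac{10517653724}{354269}$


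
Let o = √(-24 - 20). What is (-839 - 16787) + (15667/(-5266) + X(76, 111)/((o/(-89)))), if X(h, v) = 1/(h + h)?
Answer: -92834183/5266 + 89*I*√11/3344 ≈ -17629.0 + 0.088271*I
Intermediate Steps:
o = 2*I*√11 (o = √(-44) = 2*I*√11 ≈ 6.6332*I)
X(h, v) = 1/(2*h)
(-839 - 16787) + (15667/(-5266) + X(76, 111)/((o/(-89)))) = (-839 - 16787) + (15667/(-5266) + ((½)/76)/(((2*I*√11)/(-89)))) = -17626 + (15667*(-1/5266) + ((½)*(1/76))/(((2*I*√11)*(-1/89)))) = -17626 + (-15667/5266 + 1/(152*((-2*I*√11/89)))) = -17626 + (-15667/5266 + (89*I*√11/22)/152) = -17626 + (-15667/5266 + 89*I*√11/3344) = -92834183/5266 + 89*I*√11/3344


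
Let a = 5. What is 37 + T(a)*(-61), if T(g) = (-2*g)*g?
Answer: 3087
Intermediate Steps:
T(g) = -2*g**2
37 + T(a)*(-61) = 37 - 2*5**2*(-61) = 37 - 2*25*(-61) = 37 - 50*(-61) = 37 + 3050 = 3087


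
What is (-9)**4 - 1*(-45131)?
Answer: 51692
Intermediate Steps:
(-9)**4 - 1*(-45131) = 6561 + 45131 = 51692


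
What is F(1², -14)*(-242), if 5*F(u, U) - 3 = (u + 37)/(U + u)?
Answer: -242/65 ≈ -3.7231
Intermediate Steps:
F(u, U) = ⅗ + (37 + u)/(5*(U + u)) (F(u, U) = ⅗ + ((u + 37)/(U + u))/5 = ⅗ + ((37 + u)/(U + u))/5 = ⅗ + (37 + u)/(5*(U + u)))
F(1², -14)*(-242) = ((37 + 3*(-14) + 4*1²)/(5*(-14 + 1²)))*(-242) = ((37 - 42 + 4*1)/(5*(-14 + 1)))*(-242) = ((⅕)*(37 - 42 + 4)/(-13))*(-242) = ((⅕)*(-1/13)*(-1))*(-242) = (1/65)*(-242) = -242/65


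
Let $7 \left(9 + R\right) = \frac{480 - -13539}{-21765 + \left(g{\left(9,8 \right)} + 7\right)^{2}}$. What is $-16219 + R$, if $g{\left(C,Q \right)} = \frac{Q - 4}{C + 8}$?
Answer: $- \frac{237604651089}{14641564} \approx -16228.0$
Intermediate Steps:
$g{\left(C,Q \right)} = \frac{-4 + Q}{8 + C}$
$R = - \frac{133124573}{14641564}$ ($R = -9 + \frac{\left(480 - -13539\right) \frac{1}{-21765 + \left(\frac{-4 + 8}{8 + 9} + 7\right)^{2}}}{7} = -9 + \frac{\left(480 + 13539\right) \frac{1}{-21765 + \left(\frac{1}{17} \cdot 4 + 7\right)^{2}}}{7} = -9 + \frac{14019 \frac{1}{-21765 + \left(\frac{1}{17} \cdot 4 + 7\right)^{2}}}{7} = -9 + \frac{14019 \frac{1}{-21765 + \left(\frac{4}{17} + 7\right)^{2}}}{7} = -9 + \frac{14019 \frac{1}{-21765 + \left(\frac{123}{17}\right)^{2}}}{7} = -9 + \frac{14019 \frac{1}{-21765 + \frac{15129}{289}}}{7} = -9 + \frac{14019 \frac{1}{- \frac{6274956}{289}}}{7} = -9 + \frac{14019 \left(- \frac{289}{6274956}\right)}{7} = -9 + \frac{1}{7} \left(- \frac{1350497}{2091652}\right) = -9 - \frac{1350497}{14641564} = - \frac{133124573}{14641564} \approx -9.0922$)
$-16219 + R = -16219 - \frac{133124573}{14641564} = - \frac{237604651089}{14641564}$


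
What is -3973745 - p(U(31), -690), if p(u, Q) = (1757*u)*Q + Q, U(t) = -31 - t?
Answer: -79137515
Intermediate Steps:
p(u, Q) = Q + 1757*Q*u (p(u, Q) = 1757*Q*u + Q = Q + 1757*Q*u)
-3973745 - p(U(31), -690) = -3973745 - (-690)*(1 + 1757*(-31 - 1*31)) = -3973745 - (-690)*(1 + 1757*(-31 - 31)) = -3973745 - (-690)*(1 + 1757*(-62)) = -3973745 - (-690)*(1 - 108934) = -3973745 - (-690)*(-108933) = -3973745 - 1*75163770 = -3973745 - 75163770 = -79137515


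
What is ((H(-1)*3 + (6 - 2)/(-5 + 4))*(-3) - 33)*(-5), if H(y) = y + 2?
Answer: 150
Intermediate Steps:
H(y) = 2 + y
((H(-1)*3 + (6 - 2)/(-5 + 4))*(-3) - 33)*(-5) = (((2 - 1)*3 + (6 - 2)/(-5 + 4))*(-3) - 33)*(-5) = ((1*3 + 4/(-1))*(-3) - 33)*(-5) = ((3 + 4*(-1))*(-3) - 33)*(-5) = ((3 - 4)*(-3) - 33)*(-5) = (-1*(-3) - 33)*(-5) = (3 - 33)*(-5) = -30*(-5) = 150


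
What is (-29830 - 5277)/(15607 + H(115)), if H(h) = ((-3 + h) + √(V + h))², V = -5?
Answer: -992158927/793164761 + 7863968*√110/793164761 ≈ -1.1469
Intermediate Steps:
H(h) = (-3 + h + √(-5 + h))² (H(h) = ((-3 + h) + √(-5 + h))² = (-3 + h + √(-5 + h))²)
(-29830 - 5277)/(15607 + H(115)) = (-29830 - 5277)/(15607 + (-3 + 115 + √(-5 + 115))²) = -35107/(15607 + (-3 + 115 + √110)²) = -35107/(15607 + (112 + √110)²)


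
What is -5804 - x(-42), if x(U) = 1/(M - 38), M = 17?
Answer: -121883/21 ≈ -5804.0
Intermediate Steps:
x(U) = -1/21 (x(U) = 1/(17 - 38) = 1/(-21) = -1/21)
-5804 - x(-42) = -5804 - 1*(-1/21) = -5804 + 1/21 = -121883/21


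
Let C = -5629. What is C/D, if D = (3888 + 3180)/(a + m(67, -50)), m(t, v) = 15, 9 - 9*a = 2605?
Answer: 13852969/63612 ≈ 217.77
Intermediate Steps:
a = -2596/9 (a = 1 - ⅑*2605 = 1 - 2605/9 = -2596/9 ≈ -288.44)
D = -63612/2461 (D = (3888 + 3180)/(-2596/9 + 15) = 7068/(-2461/9) = 7068*(-9/2461) = -63612/2461 ≈ -25.848)
C/D = -5629/(-63612/2461) = -5629*(-2461/63612) = 13852969/63612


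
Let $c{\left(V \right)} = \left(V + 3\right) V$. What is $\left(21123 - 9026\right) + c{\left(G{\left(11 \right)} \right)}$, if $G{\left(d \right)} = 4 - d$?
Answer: $12125$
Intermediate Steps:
$c{\left(V \right)} = V \left(3 + V\right)$ ($c{\left(V \right)} = \left(3 + V\right) V = V \left(3 + V\right)$)
$\left(21123 - 9026\right) + c{\left(G{\left(11 \right)} \right)} = \left(21123 - 9026\right) + \left(4 - 11\right) \left(3 + \left(4 - 11\right)\right) = 12097 - 7 \left(3 - 7\right) = 12097 - -28 = 12097 + 28 = 12125$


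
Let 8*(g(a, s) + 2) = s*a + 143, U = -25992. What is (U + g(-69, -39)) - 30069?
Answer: -222835/4 ≈ -55709.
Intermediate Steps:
g(a, s) = 127/8 + a*s/8 (g(a, s) = -2 + (s*a + 143)/8 = -2 + (a*s + 143)/8 = -2 + (143 + a*s)/8 = -2 + (143/8 + a*s/8) = 127/8 + a*s/8)
(U + g(-69, -39)) - 30069 = (-25992 + (127/8 + (⅛)*(-69)*(-39))) - 30069 = (-25992 + (127/8 + 2691/8)) - 30069 = (-25992 + 1409/4) - 30069 = -102559/4 - 30069 = -222835/4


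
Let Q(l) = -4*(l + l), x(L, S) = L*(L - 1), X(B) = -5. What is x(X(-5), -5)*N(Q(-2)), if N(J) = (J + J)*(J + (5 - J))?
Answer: 4800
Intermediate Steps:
x(L, S) = L*(-1 + L)
Q(l) = -8*l
N(J) = 10*J (N(J) = (2*J)*5 = 10*J)
x(X(-5), -5)*N(Q(-2)) = (-5*(-1 - 5))*(10*(-8*(-2))) = (-5*(-6))*(10*16) = 30*160 = 4800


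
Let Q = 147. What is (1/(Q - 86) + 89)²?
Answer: 29484900/3721 ≈ 7923.9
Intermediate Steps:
(1/(Q - 86) + 89)² = (1/(147 - 86) + 89)² = (1/61 + 89)² = (5430/61)² = 29484900/3721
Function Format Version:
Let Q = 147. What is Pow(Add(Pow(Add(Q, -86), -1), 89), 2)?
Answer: Rational(29484900, 3721) ≈ 7923.9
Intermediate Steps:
Pow(Add(Pow(Add(Q, -86), -1), 89), 2) = Pow(Add(Pow(Add(147, -86), -1), 89), 2) = Pow(Add(Pow(61, -1), 89), 2) = Pow(Add(Rational(1, 61), 89), 2) = Pow(Rational(5430, 61), 2) = Rational(29484900, 3721)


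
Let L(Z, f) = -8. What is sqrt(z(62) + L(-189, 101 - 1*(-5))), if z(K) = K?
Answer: 3*sqrt(6) ≈ 7.3485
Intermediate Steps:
sqrt(z(62) + L(-189, 101 - 1*(-5))) = sqrt(62 - 8) = sqrt(54) = 3*sqrt(6)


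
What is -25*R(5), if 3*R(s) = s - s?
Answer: 0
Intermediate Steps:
R(s) = 0 (R(s) = (s - s)/3 = (⅓)*0 = 0)
-25*R(5) = -25*0 = 0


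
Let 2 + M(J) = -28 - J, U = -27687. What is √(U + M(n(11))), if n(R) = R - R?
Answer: I*√27717 ≈ 166.48*I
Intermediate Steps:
n(R) = 0
M(J) = -30 - J (M(J) = -2 + (-28 - J) = -30 - J)
√(U + M(n(11))) = √(-27687 + (-30 - 1*0)) = √(-27687 + (-30 + 0)) = √(-27687 - 30) = √(-27717) = I*√27717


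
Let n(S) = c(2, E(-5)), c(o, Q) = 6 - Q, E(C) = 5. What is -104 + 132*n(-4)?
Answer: 28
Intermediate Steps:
n(S) = 1 (n(S) = 6 - 1*5 = 6 - 5 = 1)
-104 + 132*n(-4) = -104 + 132*1 = -104 + 132 = 28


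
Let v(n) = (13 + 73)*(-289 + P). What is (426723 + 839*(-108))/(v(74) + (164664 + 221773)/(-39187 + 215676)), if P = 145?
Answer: -59319894279/2185253339 ≈ -27.146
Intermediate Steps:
v(n) = -12384 (v(n) = (13 + 73)*(-289 + 145) = 86*(-144) = -12384)
(426723 + 839*(-108))/(v(74) + (164664 + 221773)/(-39187 + 215676)) = (426723 + 839*(-108))/(-12384 + (164664 + 221773)/(-39187 + 215676)) = (426723 - 90612)/(-12384 + 386437/176489) = 336111/(-12384 + 386437*(1/176489)) = 336111/(-12384 + 386437/176489) = 336111/(-2185253339/176489) = 336111*(-176489/2185253339) = -59319894279/2185253339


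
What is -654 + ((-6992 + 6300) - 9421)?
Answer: -10767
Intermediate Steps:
-654 + ((-6992 + 6300) - 9421) = -654 + (-692 - 9421) = -654 - 10113 = -10767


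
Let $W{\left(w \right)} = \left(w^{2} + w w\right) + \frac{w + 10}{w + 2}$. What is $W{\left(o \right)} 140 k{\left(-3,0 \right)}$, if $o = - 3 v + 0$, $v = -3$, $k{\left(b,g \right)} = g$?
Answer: $0$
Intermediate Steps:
$o = 9$ ($o = \left(-3\right) \left(-3\right) + 0 = 9 + 0 = 9$)
$W{\left(w \right)} = 2 w^{2} + \frac{10 + w}{2 + w}$ ($W{\left(w \right)} = \left(w^{2} + w^{2}\right) + \frac{10 + w}{2 + w} = 2 w^{2} + \frac{10 + w}{2 + w}$)
$W{\left(o \right)} 140 k{\left(-3,0 \right)} = \frac{10 + 9 + 2 \cdot 9^{3} + 4 \cdot 9^{2}}{2 + 9} \cdot 140 \cdot 0 = \frac{10 + 9 + 2 \cdot 729 + 4 \cdot 81}{11} \cdot 140 \cdot 0 = \frac{10 + 9 + 1458 + 324}{11} \cdot 140 \cdot 0 = \frac{1}{11} \cdot 1801 \cdot 140 \cdot 0 = \frac{1801}{11} \cdot 140 \cdot 0 = \frac{252140}{11} \cdot 0 = 0$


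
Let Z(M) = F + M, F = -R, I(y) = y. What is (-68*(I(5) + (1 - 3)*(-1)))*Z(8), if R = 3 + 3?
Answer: -952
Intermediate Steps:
R = 6
F = -6 (F = -1*6 = -6)
Z(M) = -6 + M
(-68*(I(5) + (1 - 3)*(-1)))*Z(8) = (-68*(5 + (1 - 3)*(-1)))*(-6 + 8) = -68*(5 - 2*(-1))*2 = -68*(5 + 2)*2 = -68*7*2 = -476*2 = -952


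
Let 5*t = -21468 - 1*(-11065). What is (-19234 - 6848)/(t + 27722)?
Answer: -130410/128207 ≈ -1.0172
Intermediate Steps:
t = -10403/5 (t = (-21468 - 1*(-11065))/5 = (-21468 + 11065)/5 = (⅕)*(-10403) = -10403/5 ≈ -2080.6)
(-19234 - 6848)/(t + 27722) = (-19234 - 6848)/(-10403/5 + 27722) = -26082/128207/5 = -26082*5/128207 = -130410/128207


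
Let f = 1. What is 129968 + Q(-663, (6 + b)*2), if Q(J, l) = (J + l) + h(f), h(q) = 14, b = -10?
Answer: 129311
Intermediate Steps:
Q(J, l) = 14 + J + l (Q(J, l) = (J + l) + 14 = 14 + J + l)
129968 + Q(-663, (6 + b)*2) = 129968 + (14 - 663 + (6 - 10)*2) = 129968 + (14 - 663 - 4*2) = 129968 + (14 - 663 - 8) = 129968 - 657 = 129311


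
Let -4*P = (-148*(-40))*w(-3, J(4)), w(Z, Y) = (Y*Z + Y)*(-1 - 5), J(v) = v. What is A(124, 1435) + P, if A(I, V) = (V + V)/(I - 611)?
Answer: -34599350/487 ≈ -71046.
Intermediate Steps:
A(I, V) = 2*V/(-611 + I) (A(I, V) = (2*V)/(-611 + I) = 2*V/(-611 + I))
w(Z, Y) = -6*Y - 6*Y*Z (w(Z, Y) = (Y + Y*Z)*(-6) = -6*Y - 6*Y*Z)
P = -71040 (P = -(-148*(-40))*(-6*4*(1 - 3))/4 = -1480*(-6*4*(-2)) = -1480*48 = -¼*284160 = -71040)
A(124, 1435) + P = 2*1435/(-611 + 124) - 71040 = 2*1435/(-487) - 71040 = 2*1435*(-1/487) - 71040 = -2870/487 - 71040 = -34599350/487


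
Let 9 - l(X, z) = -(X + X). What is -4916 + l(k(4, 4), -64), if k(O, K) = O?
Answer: -4899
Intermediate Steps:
l(X, z) = 9 + 2*X (l(X, z) = 9 - (-1)*(X + X) = 9 - (-1)*2*X = 9 - (-2)*X = 9 + 2*X)
-4916 + l(k(4, 4), -64) = -4916 + (9 + 2*4) = -4916 + (9 + 8) = -4916 + 17 = -4899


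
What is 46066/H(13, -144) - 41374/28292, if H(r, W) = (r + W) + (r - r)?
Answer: -654359633/1853126 ≈ -353.11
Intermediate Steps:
H(r, W) = W + r (H(r, W) = (W + r) + 0 = W + r)
46066/H(13, -144) - 41374/28292 = 46066/(-144 + 13) - 41374/28292 = 46066/(-131) - 41374*1/28292 = 46066*(-1/131) - 20687/14146 = -46066/131 - 20687/14146 = -654359633/1853126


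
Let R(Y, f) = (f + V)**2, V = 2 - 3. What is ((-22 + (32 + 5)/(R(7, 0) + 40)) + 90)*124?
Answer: 350300/41 ≈ 8543.9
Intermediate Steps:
V = -1
R(Y, f) = (-1 + f)**2 (R(Y, f) = (f - 1)**2 = (-1 + f)**2)
((-22 + (32 + 5)/(R(7, 0) + 40)) + 90)*124 = ((-22 + (32 + 5)/((-1 + 0)**2 + 40)) + 90)*124 = ((-22 + 37/((-1)**2 + 40)) + 90)*124 = ((-22 + 37/(1 + 40)) + 90)*124 = ((-22 + 37/41) + 90)*124 = (-865/41 + 90)*124 = (2825/41)*124 = 350300/41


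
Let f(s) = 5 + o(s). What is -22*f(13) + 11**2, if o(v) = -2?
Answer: 55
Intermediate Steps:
f(s) = 3 (f(s) = 5 - 2 = 3)
-22*f(13) + 11**2 = -22*3 + 11**2 = -66 + 121 = 55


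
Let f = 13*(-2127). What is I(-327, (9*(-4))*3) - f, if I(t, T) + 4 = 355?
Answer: 28002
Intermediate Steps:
I(t, T) = 351 (I(t, T) = -4 + 355 = 351)
f = -27651
I(-327, (9*(-4))*3) - f = 351 - 1*(-27651) = 351 + 27651 = 28002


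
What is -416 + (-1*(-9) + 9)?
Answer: -398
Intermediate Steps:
-416 + (-1*(-9) + 9) = -416 + (9 + 9) = -416 + 18 = -398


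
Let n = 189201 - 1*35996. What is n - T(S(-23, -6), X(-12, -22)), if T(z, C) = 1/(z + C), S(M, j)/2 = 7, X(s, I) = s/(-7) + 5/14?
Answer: 34471111/225 ≈ 1.5321e+5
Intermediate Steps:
n = 153205 (n = 189201 - 35996 = 153205)
X(s, I) = 5/14 - s/7 (X(s, I) = s*(-1/7) + 5*(1/14) = -s/7 + 5/14 = 5/14 - s/7)
S(M, j) = 14 (S(M, j) = 2*7 = 14)
T(z, C) = 1/(C + z)
n - T(S(-23, -6), X(-12, -22)) = 153205 - 1/((5/14 - 1/7*(-12)) + 14) = 153205 - 1/((5/14 + 12/7) + 14) = 153205 - 1/(29/14 + 14) = 153205 - 1/225/14 = 153205 - 1*14/225 = 153205 - 14/225 = 34471111/225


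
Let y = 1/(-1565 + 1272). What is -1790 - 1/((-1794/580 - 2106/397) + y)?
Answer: -507255644640/283401887 ≈ -1789.9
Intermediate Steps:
y = -1/293 (y = 1/(-293) = -1/293 ≈ -0.0034130)
-1790 - 1/((-1794/580 - 2106/397) + y) = -1790 - 1/((-1794/580 - 2106/397) - 1/293) = -1790 - 1/((-1794*1/580 - 2106*1/397) - 1/293) = -1790 - 1/((-897/290 - 2106/397) - 1/293) = -1790 - 1/(-966849/115130 - 1/293) = -1790 - 1/(-283401887/33733090) = -1790 - 1*(-33733090/283401887) = -1790 + 33733090/283401887 = -507255644640/283401887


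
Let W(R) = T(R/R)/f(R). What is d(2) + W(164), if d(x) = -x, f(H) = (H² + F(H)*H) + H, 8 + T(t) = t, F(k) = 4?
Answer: -55439/27716 ≈ -2.0003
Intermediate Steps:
T(t) = -8 + t
f(H) = H² + 5*H (f(H) = (H² + 4*H) + H = H² + 5*H)
W(R) = -7/(R*(5 + R)) (W(R) = (-8 + R/R)/((R*(5 + R))) = (-8 + 1)*(1/(R*(5 + R))) = -7/(R*(5 + R)))
d(2) + W(164) = -1*2 - 7/(164*(5 + 164)) = -2 - 7*1/164/169 = -2 - 7*1/164*1/169 = -2 - 7/27716 = -55439/27716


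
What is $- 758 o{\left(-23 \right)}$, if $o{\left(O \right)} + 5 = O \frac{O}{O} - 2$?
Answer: $22740$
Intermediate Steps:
$o{\left(O \right)} = -7 + O$ ($o{\left(O \right)} = -5 + \left(O \frac{O}{O} - 2\right) = -5 + \left(O 1 - 2\right) = -5 + \left(O - 2\right) = -5 + \left(-2 + O\right) = -7 + O$)
$- 758 o{\left(-23 \right)} = - 758 \left(-7 - 23\right) = \left(-758\right) \left(-30\right) = 22740$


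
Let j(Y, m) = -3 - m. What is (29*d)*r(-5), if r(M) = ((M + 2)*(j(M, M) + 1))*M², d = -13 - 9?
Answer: 143550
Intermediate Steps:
d = -22
r(M) = M²*(-2 - M)*(2 + M) (r(M) = ((M + 2)*((-3 - M) + 1))*M² = ((2 + M)*(-2 - M))*M² = ((-2 - M)*(2 + M))*M² = M²*(-2 - M)*(2 + M))
(29*d)*r(-5) = (29*(-22))*((-5)²*(-4 - 1*(-5) - 1*(-5)*(3 - 5))) = -15950*(-4 + 5 - 1*(-5)*(-2)) = -15950*(-4 + 5 - 10) = -15950*(-9) = -638*(-225) = 143550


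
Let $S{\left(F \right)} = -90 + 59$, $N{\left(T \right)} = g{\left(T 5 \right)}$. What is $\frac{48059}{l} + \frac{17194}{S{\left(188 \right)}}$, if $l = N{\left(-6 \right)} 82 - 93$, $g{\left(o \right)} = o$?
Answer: $- \frac{45386111}{79143} \approx -573.47$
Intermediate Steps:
$N{\left(T \right)} = 5 T$ ($N{\left(T \right)} = T 5 = 5 T$)
$S{\left(F \right)} = -31$
$l = -2553$ ($l = 5 \left(-6\right) 82 - 93 = \left(-30\right) 82 - 93 = -2460 - 93 = -2553$)
$\frac{48059}{l} + \frac{17194}{S{\left(188 \right)}} = \frac{48059}{-2553} + \frac{17194}{-31} = 48059 \left(- \frac{1}{2553}\right) + 17194 \left(- \frac{1}{31}\right) = - \frac{48059}{2553} - \frac{17194}{31} = - \frac{45386111}{79143}$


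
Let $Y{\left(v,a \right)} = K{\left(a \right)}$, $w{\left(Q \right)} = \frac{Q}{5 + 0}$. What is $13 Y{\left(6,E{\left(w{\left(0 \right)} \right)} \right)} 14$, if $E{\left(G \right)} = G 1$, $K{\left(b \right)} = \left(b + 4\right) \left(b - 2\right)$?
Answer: $-1456$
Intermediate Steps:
$K{\left(b \right)} = \left(-2 + b\right) \left(4 + b\right)$ ($K{\left(b \right)} = \left(4 + b\right) \left(-2 + b\right) = \left(-2 + b\right) \left(4 + b\right)$)
$w{\left(Q \right)} = \frac{Q}{5}$
$E{\left(G \right)} = G$
$Y{\left(v,a \right)} = -8 + a^{2} + 2 a$
$13 Y{\left(6,E{\left(w{\left(0 \right)} \right)} \right)} 14 = 13 \left(-8 + \left(\frac{1}{5} \cdot 0\right)^{2} + 2 \cdot \frac{1}{5} \cdot 0\right) 14 = 13 \left(-8 + 0^{2} + 2 \cdot 0\right) 14 = 13 \left(-8 + 0 + 0\right) 14 = 13 \left(-8\right) 14 = \left(-104\right) 14 = -1456$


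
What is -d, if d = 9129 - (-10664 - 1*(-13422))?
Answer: -6371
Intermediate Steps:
d = 6371 (d = 9129 - (-10664 + 13422) = 9129 - 1*2758 = 9129 - 2758 = 6371)
-d = -1*6371 = -6371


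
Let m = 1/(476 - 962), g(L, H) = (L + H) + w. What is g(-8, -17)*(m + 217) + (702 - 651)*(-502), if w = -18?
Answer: -16977395/486 ≈ -34933.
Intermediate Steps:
g(L, H) = -18 + H + L (g(L, H) = (L + H) - 18 = (H + L) - 18 = -18 + H + L)
m = -1/486 (m = 1/(-486) = -1/486 ≈ -0.0020576)
g(-8, -17)*(m + 217) + (702 - 651)*(-502) = (-18 - 17 - 8)*(-1/486 + 217) + (702 - 651)*(-502) = -43*105461/486 + 51*(-502) = -4534823/486 - 25602 = -16977395/486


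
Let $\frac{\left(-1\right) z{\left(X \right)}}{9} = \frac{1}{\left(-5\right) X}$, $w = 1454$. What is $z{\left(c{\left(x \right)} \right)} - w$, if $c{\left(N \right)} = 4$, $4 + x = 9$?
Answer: $- \frac{29071}{20} \approx -1453.6$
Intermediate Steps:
$x = 5$ ($x = -4 + 9 = 5$)
$z{\left(X \right)} = \frac{9}{5 X}$ ($z{\left(X \right)} = - \frac{9}{\left(-5\right) X} = - 9 \left(- \frac{1}{5 X}\right) = \frac{9}{5 X}$)
$z{\left(c{\left(x \right)} \right)} - w = \frac{9}{5 \cdot 4} - 1454 = \frac{9}{5} \cdot \frac{1}{4} - 1454 = \frac{9}{20} - 1454 = - \frac{29071}{20}$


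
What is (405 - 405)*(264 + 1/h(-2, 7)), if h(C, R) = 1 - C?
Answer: 0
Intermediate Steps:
(405 - 405)*(264 + 1/h(-2, 7)) = (405 - 405)*(264 + 1/(1 - 1*(-2))) = 0*(264 + 1/(1 + 2)) = 0*(264 + 1/3) = 0*(793/3) = 0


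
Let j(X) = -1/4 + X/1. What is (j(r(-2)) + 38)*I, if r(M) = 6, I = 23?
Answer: 4025/4 ≈ 1006.3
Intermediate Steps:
j(X) = -¼ + X (j(X) = -1*¼ + X*1 = -¼ + X)
(j(r(-2)) + 38)*I = ((-¼ + 6) + 38)*23 = (23/4 + 38)*23 = (175/4)*23 = 4025/4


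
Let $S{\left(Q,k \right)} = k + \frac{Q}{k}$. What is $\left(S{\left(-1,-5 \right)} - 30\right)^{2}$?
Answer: $\frac{30276}{25} \approx 1211.0$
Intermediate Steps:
$\left(S{\left(-1,-5 \right)} - 30\right)^{2} = \left(\left(-5 - \frac{1}{-5}\right) - 30\right)^{2} = \left(\left(-5 - - \frac{1}{5}\right) - 30\right)^{2} = \left(\left(-5 + \frac{1}{5}\right) - 30\right)^{2} = \left(- \frac{24}{5} - 30\right)^{2} = \left(- \frac{174}{5}\right)^{2} = \frac{30276}{25}$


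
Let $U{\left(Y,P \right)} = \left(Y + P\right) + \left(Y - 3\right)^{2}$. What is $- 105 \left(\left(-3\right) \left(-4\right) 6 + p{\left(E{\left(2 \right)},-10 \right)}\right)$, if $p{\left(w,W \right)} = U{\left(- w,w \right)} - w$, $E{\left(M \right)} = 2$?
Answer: $-9975$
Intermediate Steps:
$U{\left(Y,P \right)} = P + Y + \left(-3 + Y\right)^{2}$ ($U{\left(Y,P \right)} = \left(P + Y\right) + \left(-3 + Y\right)^{2} = P + Y + \left(-3 + Y\right)^{2}$)
$p{\left(w,W \right)} = \left(-3 - w\right)^{2} - w$ ($p{\left(w,W \right)} = \left(w - w + \left(-3 - w\right)^{2}\right) - w = \left(-3 - w\right)^{2} - w$)
$- 105 \left(\left(-3\right) \left(-4\right) 6 + p{\left(E{\left(2 \right)},-10 \right)}\right) = - 105 \left(\left(-3\right) \left(-4\right) 6 + \left(\left(3 + 2\right)^{2} - 2\right)\right) = - 105 \left(12 \cdot 6 - \left(2 - 5^{2}\right)\right) = - 105 \left(72 + \left(25 - 2\right)\right) = - 105 \left(72 + 23\right) = \left(-105\right) 95 = -9975$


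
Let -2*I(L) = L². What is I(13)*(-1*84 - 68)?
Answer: 12844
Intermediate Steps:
I(L) = -L²/2
I(13)*(-1*84 - 68) = (-½*13²)*(-1*84 - 68) = (-½*169)*(-84 - 68) = -169/2*(-152) = 12844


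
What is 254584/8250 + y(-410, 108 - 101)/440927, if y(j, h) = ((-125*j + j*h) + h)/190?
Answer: 193895104297/6283209750 ≈ 30.859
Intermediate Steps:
y(j, h) = -25*j/38 + h/190 + h*j/190 (y(j, h) = ((-125*j + h*j) + h)*(1/190) = (h - 125*j + h*j)*(1/190) = -25*j/38 + h/190 + h*j/190)
254584/8250 + y(-410, 108 - 101)/440927 = 254584/8250 + (-25/38*(-410) + (108 - 101)/190 + (1/190)*(108 - 101)*(-410))/440927 = 254584*(1/8250) + (5125/19 + (1/190)*7 + (1/190)*7*(-410))*(1/440927) = 11572/375 + (5125/19 + 7/190 - 287/19)*(1/440927) = 11572/375 + (48387/190)*(1/440927) = 11572/375 + 48387/83776130 = 193895104297/6283209750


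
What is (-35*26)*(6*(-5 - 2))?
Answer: 38220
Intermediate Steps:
(-35*26)*(6*(-5 - 2)) = -5460*(-7) = -910*(-42) = 38220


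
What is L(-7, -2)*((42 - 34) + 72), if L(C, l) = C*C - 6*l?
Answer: 4880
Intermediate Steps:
L(C, l) = C**2 - 6*l
L(-7, -2)*((42 - 34) + 72) = ((-7)**2 - 6*(-2))*((42 - 34) + 72) = (49 + 12)*(8 + 72) = 61*80 = 4880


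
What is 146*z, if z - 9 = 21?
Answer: 4380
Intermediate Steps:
z = 30 (z = 9 + 21 = 30)
146*z = 146*30 = 4380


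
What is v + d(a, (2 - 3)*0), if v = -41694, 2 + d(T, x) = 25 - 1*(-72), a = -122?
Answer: -41599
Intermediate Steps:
d(T, x) = 95 (d(T, x) = -2 + (25 - 1*(-72)) = -2 + (25 + 72) = -2 + 97 = 95)
v + d(a, (2 - 3)*0) = -41694 + 95 = -41599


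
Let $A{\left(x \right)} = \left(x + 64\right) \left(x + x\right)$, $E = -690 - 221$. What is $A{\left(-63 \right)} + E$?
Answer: $-1037$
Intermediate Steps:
$E = -911$ ($E = -690 - 221 = -911$)
$A{\left(x \right)} = 2 x \left(64 + x\right)$ ($A{\left(x \right)} = \left(64 + x\right) 2 x = 2 x \left(64 + x\right)$)
$A{\left(-63 \right)} + E = 2 \left(-63\right) \left(64 - 63\right) - 911 = 2 \left(-63\right) 1 - 911 = -126 - 911 = -1037$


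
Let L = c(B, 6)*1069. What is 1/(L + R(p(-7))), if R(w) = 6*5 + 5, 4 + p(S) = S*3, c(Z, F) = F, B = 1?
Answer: 1/6449 ≈ 0.00015506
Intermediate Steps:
p(S) = -4 + 3*S (p(S) = -4 + S*3 = -4 + 3*S)
R(w) = 35 (R(w) = 30 + 5 = 35)
L = 6414 (L = 6*1069 = 6414)
1/(L + R(p(-7))) = 1/(6414 + 35) = 1/6449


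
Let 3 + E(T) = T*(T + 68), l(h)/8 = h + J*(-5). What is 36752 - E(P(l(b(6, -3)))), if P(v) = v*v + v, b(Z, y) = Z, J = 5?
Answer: -528318285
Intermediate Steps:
l(h) = -200 + 8*h (l(h) = 8*(h + 5*(-5)) = 8*(h - 25) = 8*(-25 + h) = -200 + 8*h)
P(v) = v + v**2 (P(v) = v**2 + v = v + v**2)
E(T) = -3 + T*(68 + T) (E(T) = -3 + T*(T + 68) = -3 + T*(68 + T))
36752 - E(P(l(b(6, -3)))) = 36752 - (-3 + ((-200 + 8*6)*(1 + (-200 + 8*6)))**2 + 68*((-200 + 8*6)*(1 + (-200 + 8*6)))) = 36752 - (-3 + ((-200 + 48)*(1 + (-200 + 48)))**2 + 68*((-200 + 48)*(1 + (-200 + 48)))) = 36752 - (-3 + (-152*(1 - 152))**2 + 68*(-152*(1 - 152))) = 36752 - (-3 + (-152*(-151))**2 + 68*(-152*(-151))) = 36752 - (-3 + 22952**2 + 68*22952) = 36752 - (-3 + 526794304 + 1560736) = 36752 - 1*528355037 = 36752 - 528355037 = -528318285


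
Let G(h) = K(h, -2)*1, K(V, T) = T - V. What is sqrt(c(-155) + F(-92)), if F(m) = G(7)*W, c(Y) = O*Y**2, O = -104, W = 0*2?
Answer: 310*I*sqrt(26) ≈ 1580.7*I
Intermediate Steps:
W = 0
c(Y) = -104*Y**2
G(h) = -2 - h (G(h) = (-2 - h)*1 = -2 - h)
F(m) = 0 (F(m) = (-2 - 1*7)*0 = (-2 - 7)*0 = -9*0 = 0)
sqrt(c(-155) + F(-92)) = sqrt(-104*(-155)**2 + 0) = sqrt(-104*24025 + 0) = sqrt(-2498600 + 0) = sqrt(-2498600) = 310*I*sqrt(26)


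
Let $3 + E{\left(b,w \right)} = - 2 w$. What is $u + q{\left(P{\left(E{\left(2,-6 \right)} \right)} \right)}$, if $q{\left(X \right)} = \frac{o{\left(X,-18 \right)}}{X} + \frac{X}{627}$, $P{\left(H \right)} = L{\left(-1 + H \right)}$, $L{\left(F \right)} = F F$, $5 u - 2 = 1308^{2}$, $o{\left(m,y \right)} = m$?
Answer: $\frac{1072716437}{3135} \approx 3.4217 \cdot 10^{5}$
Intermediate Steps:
$E{\left(b,w \right)} = -3 - 2 w$
$u = \frac{1710866}{5}$ ($u = \frac{2}{5} + \frac{1308^{2}}{5} = \frac{2}{5} + \frac{1}{5} \cdot 1710864 = \frac{2}{5} + \frac{1710864}{5} = \frac{1710866}{5} \approx 3.4217 \cdot 10^{5}$)
$L{\left(F \right)} = F^{2}$
$P{\left(H \right)} = \left(-1 + H\right)^{2}$
$q{\left(X \right)} = 1 + \frac{X}{627}$ ($q{\left(X \right)} = \frac{X}{X} + \frac{X}{627} = 1 + X \frac{1}{627} = 1 + \frac{X}{627}$)
$u + q{\left(P{\left(E{\left(2,-6 \right)} \right)} \right)} = \frac{1710866}{5} + \left(1 + \frac{\left(-1 - -9\right)^{2}}{627}\right) = \frac{1710866}{5} + \left(1 + \frac{\left(-1 + \left(-3 + 12\right)\right)^{2}}{627}\right) = \frac{1710866}{5} + \left(1 + \frac{\left(-1 + 9\right)^{2}}{627}\right) = \frac{1710866}{5} + \left(1 + \frac{8^{2}}{627}\right) = \frac{1710866}{5} + \left(1 + \frac{1}{627} \cdot 64\right) = \frac{1710866}{5} + \left(1 + \frac{64}{627}\right) = \frac{1710866}{5} + \frac{691}{627} = \frac{1072716437}{3135}$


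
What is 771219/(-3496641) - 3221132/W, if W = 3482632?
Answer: -1162417848835/1014792819926 ≈ -1.1455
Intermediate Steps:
771219/(-3496641) - 3221132/W = 771219/(-3496641) - 3221132/3482632 = 771219*(-1/3496641) - 3221132*1/3482632 = -257073/1165547 - 805283/870658 = -1162417848835/1014792819926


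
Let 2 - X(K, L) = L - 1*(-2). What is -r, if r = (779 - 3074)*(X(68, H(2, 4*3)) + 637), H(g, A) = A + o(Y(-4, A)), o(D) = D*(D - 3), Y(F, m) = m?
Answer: 1186515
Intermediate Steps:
o(D) = D*(-3 + D)
H(g, A) = A + A*(-3 + A)
X(K, L) = -L (X(K, L) = 2 - (L - 1*(-2)) = 2 - (L + 2) = 2 - (2 + L) = 2 + (-2 - L) = -L)
r = -1186515 (r = (779 - 3074)*(-4*3*(-2 + 4*3) + 637) = -2295*(-12*(-2 + 12) + 637) = -2295*(-12*10 + 637) = -2295*(-1*120 + 637) = -2295*(-120 + 637) = -2295*517 = -1186515)
-r = -1*(-1186515) = 1186515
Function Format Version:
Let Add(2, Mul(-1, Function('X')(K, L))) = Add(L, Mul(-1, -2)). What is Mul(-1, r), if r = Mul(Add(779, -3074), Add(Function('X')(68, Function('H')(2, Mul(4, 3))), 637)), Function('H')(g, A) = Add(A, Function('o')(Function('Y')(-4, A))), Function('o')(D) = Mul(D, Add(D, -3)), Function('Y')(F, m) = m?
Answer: 1186515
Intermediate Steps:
Function('o')(D) = Mul(D, Add(-3, D))
Function('H')(g, A) = Add(A, Mul(A, Add(-3, A)))
Function('X')(K, L) = Mul(-1, L) (Function('X')(K, L) = Add(2, Mul(-1, Add(L, Mul(-1, -2)))) = Add(2, Mul(-1, Add(L, 2))) = Add(2, Mul(-1, Add(2, L))) = Add(2, Add(-2, Mul(-1, L))) = Mul(-1, L))
r = -1186515 (r = Mul(Add(779, -3074), Add(Mul(-1, Mul(Mul(4, 3), Add(-2, Mul(4, 3)))), 637)) = Mul(-2295, Add(Mul(-1, Mul(12, Add(-2, 12))), 637)) = Mul(-2295, Add(Mul(-1, Mul(12, 10)), 637)) = Mul(-2295, Add(Mul(-1, 120), 637)) = Mul(-2295, Add(-120, 637)) = Mul(-2295, 517) = -1186515)
Mul(-1, r) = Mul(-1, -1186515) = 1186515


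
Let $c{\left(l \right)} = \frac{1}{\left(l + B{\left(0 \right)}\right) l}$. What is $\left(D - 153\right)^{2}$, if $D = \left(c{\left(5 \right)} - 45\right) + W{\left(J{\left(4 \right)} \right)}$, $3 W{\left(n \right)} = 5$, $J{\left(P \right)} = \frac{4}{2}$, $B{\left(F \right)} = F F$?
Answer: $\frac{216737284}{5625} \approx 38531.0$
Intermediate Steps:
$B{\left(F \right)} = F^{2}$
$c{\left(l \right)} = \frac{1}{l^{2}}$ ($c{\left(l \right)} = \frac{1}{\left(l + 0^{2}\right) l} = \frac{1}{\left(l + 0\right) l} = \frac{1}{l l} = \frac{1}{l^{2}}$)
$J{\left(P \right)} = 2$ ($J{\left(P \right)} = 4 \cdot \frac{1}{2} = 2$)
$W{\left(n \right)} = \frac{5}{3}$ ($W{\left(n \right)} = \frac{1}{3} \cdot 5 = \frac{5}{3}$)
$D = - \frac{3247}{75}$ ($D = \left(\frac{1}{25} - 45\right) + \frac{5}{3} = - \frac{1124}{25} + \frac{5}{3} = - \frac{3247}{75} \approx -43.293$)
$\left(D - 153\right)^{2} = \left(- \frac{3247}{75} - 153\right)^{2} = \left(- \frac{14722}{75}\right)^{2} = \frac{216737284}{5625}$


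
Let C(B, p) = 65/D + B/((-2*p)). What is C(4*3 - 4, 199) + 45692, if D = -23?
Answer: 209119257/4577 ≈ 45689.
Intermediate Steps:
C(B, p) = -65/23 - B/(2*p) (C(B, p) = 65/(-23) + B/((-2*p)) = 65*(-1/23) + B*(-1/(2*p)) = -65/23 - B/(2*p))
C(4*3 - 4, 199) + 45692 = (-65/23 - ½*(4*3 - 4)/199) + 45692 = (-65/23 - ½*(12 - 4)*1/199) + 45692 = (-65/23 - ½*8*1/199) + 45692 = (-65/23 - 4/199) + 45692 = -13027/4577 + 45692 = 209119257/4577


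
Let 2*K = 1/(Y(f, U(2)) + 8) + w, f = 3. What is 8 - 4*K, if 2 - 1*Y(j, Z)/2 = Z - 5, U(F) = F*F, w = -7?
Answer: 153/7 ≈ 21.857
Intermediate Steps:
U(F) = F²
Y(j, Z) = 14 - 2*Z (Y(j, Z) = 4 - 2*(Z - 5) = 4 - 2*(-5 + Z) = 4 + (10 - 2*Z) = 14 - 2*Z)
K = -97/28 (K = (1/((14 - 2*2²) + 8) - 7)/2 = (1/((14 - 2*4) + 8) - 7)/2 = (1/((14 - 8) + 8) - 7)/2 = (1/(6 + 8) - 7)/2 = (1/14 - 7)/2 = (½)*(-97/14) = -97/28 ≈ -3.4643)
8 - 4*K = 8 - 4*(-97/28) = 8 + 97/7 = 153/7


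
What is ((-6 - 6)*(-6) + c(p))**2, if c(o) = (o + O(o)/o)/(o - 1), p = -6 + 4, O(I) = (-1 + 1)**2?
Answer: 47524/9 ≈ 5280.4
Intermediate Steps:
O(I) = 0 (O(I) = 0**2 = 0)
p = -2
c(o) = o/(-1 + o) (c(o) = (o + 0/o)/(o - 1) = (o + 0)/(-1 + o) = o/(-1 + o))
((-6 - 6)*(-6) + c(p))**2 = ((-6 - 6)*(-6) - 2/(-1 - 2))**2 = (-12*(-6) - 2/(-3))**2 = (72 - 2*(-1/3))**2 = (72 + 2/3)**2 = (218/3)**2 = 47524/9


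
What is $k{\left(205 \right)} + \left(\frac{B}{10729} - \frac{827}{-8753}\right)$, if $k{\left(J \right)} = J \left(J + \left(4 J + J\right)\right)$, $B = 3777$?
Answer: $\frac{23679684697514}{93910937} \approx 2.5215 \cdot 10^{5}$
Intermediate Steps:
$k{\left(J \right)} = 6 J^{2}$ ($k{\left(J \right)} = J \left(J + 5 J\right) = J 6 J = 6 J^{2}$)
$k{\left(205 \right)} + \left(\frac{B}{10729} - \frac{827}{-8753}\right) = 6 \cdot 205^{2} + \left(\frac{3777}{10729} - \frac{827}{-8753}\right) = 6 \cdot 42025 + \left(3777 \cdot \frac{1}{10729} - - \frac{827}{8753}\right) = 252150 + \left(\frac{3777}{10729} + \frac{827}{8753}\right) = 252150 + \frac{41932964}{93910937} = \frac{23679684697514}{93910937}$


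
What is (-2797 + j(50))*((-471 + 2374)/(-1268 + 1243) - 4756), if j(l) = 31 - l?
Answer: 340181248/25 ≈ 1.3607e+7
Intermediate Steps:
(-2797 + j(50))*((-471 + 2374)/(-1268 + 1243) - 4756) = (-2797 + (31 - 1*50))*((-471 + 2374)/(-1268 + 1243) - 4756) = (-2797 + (31 - 50))*(1903/(-25) - 4756) = (-2797 - 19)*(1903*(-1/25) - 4756) = -2816*(-1903/25 - 4756) = -2816*(-120803/25) = 340181248/25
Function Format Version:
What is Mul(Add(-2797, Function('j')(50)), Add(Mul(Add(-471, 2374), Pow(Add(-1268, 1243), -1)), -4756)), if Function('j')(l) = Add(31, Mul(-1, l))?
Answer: Rational(340181248, 25) ≈ 1.3607e+7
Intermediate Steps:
Mul(Add(-2797, Function('j')(50)), Add(Mul(Add(-471, 2374), Pow(Add(-1268, 1243), -1)), -4756)) = Mul(Add(-2797, Add(31, Mul(-1, 50))), Add(Mul(Add(-471, 2374), Pow(Add(-1268, 1243), -1)), -4756)) = Mul(Add(-2797, Add(31, -50)), Add(Mul(1903, Pow(-25, -1)), -4756)) = Mul(Add(-2797, -19), Add(Mul(1903, Rational(-1, 25)), -4756)) = Mul(-2816, Add(Rational(-1903, 25), -4756)) = Mul(-2816, Rational(-120803, 25)) = Rational(340181248, 25)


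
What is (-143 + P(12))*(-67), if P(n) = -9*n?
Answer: 16817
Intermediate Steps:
(-143 + P(12))*(-67) = (-143 - 9*12)*(-67) = (-143 - 108)*(-67) = -251*(-67) = 16817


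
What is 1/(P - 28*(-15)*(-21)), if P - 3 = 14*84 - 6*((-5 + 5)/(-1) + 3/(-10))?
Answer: -5/38196 ≈ -0.00013090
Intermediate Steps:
P = 5904/5 (P = 3 + (14*84 - 6*((-5 + 5)/(-1) + 3/(-10))) = 3 + (1176 - 6*(0*(-1) + 3*(-⅒))) = 3 + (1176 - 6*(0 - 3/10)) = 3 + (1176 - 6*(-3/10)) = 3 + (1176 + 9/5) = 3 + 5889/5 = 5904/5 ≈ 1180.8)
1/(P - 28*(-15)*(-21)) = 1/(5904/5 - 28*(-15)*(-21)) = 1/(5904/5 + 420*(-21)) = 1/(5904/5 - 8820) = 1/(-38196/5) = -5/38196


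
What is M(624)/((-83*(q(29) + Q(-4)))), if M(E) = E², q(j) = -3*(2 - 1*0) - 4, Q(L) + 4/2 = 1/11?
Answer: 4283136/10873 ≈ 393.92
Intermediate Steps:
Q(L) = -21/11 (Q(L) = -2 + 1/11 = -21/11)
q(j) = -10 (q(j) = -3*(2 + 0) - 4 = -3*2 - 4 = -6 - 4 = -10)
M(624)/((-83*(q(29) + Q(-4)))) = 624²/((-83*(-10 - 21/11))) = 389376/((-83*(-131/11))) = 389376/(10873/11) = 389376*(11/10873) = 4283136/10873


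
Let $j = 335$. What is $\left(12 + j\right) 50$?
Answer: $17350$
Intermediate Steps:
$\left(12 + j\right) 50 = \left(12 + 335\right) 50 = 347 \cdot 50 = 17350$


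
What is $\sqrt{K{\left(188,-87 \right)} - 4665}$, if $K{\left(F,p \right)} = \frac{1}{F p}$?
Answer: $\frac{i \sqrt{311993729949}}{8178} \approx 68.301 i$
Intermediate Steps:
$K{\left(F,p \right)} = \frac{1}{F p}$
$\sqrt{K{\left(188,-87 \right)} - 4665} = \sqrt{\frac{1}{188 \left(-87\right)} - 4665} = \sqrt{\frac{1}{188} \left(- \frac{1}{87}\right) - 4665} = \sqrt{- \frac{1}{16356} - 4665} = \sqrt{- \frac{76300741}{16356}} = \frac{i \sqrt{311993729949}}{8178}$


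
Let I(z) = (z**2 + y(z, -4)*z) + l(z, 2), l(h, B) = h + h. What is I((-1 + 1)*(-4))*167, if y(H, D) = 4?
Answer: 0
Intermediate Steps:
l(h, B) = 2*h
I(z) = z**2 + 6*z (I(z) = (z**2 + 4*z) + 2*z = z**2 + 6*z)
I((-1 + 1)*(-4))*167 = (((-1 + 1)*(-4))*(6 + (-1 + 1)*(-4)))*167 = ((0*(-4))*(6 + 0*(-4)))*167 = (0*(6 + 0))*167 = (0*6)*167 = 0*167 = 0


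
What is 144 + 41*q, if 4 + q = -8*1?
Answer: -348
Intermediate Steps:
q = -12 (q = -4 - 8*1 = -4 - 8 = -12)
144 + 41*q = 144 + 41*(-12) = 144 - 492 = -348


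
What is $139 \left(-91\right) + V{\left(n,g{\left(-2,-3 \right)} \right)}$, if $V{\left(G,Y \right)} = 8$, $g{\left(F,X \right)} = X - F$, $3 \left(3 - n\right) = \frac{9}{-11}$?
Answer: $-12641$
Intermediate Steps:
$n = \frac{36}{11}$ ($n = 3 - \frac{9 \frac{1}{-11}}{3} = 3 - \frac{9 \left(- \frac{1}{11}\right)}{3} = 3 - - \frac{3}{11} = 3 + \frac{3}{11} = \frac{36}{11} \approx 3.2727$)
$139 \left(-91\right) + V{\left(n,g{\left(-2,-3 \right)} \right)} = 139 \left(-91\right) + 8 = -12649 + 8 = -12641$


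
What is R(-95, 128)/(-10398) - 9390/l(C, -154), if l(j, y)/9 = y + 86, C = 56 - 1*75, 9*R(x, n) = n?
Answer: 24407129/1590894 ≈ 15.342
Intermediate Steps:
R(x, n) = n/9
C = -19 (C = 56 - 75 = -19)
l(j, y) = 774 + 9*y (l(j, y) = 9*(y + 86) = 9*(86 + y) = 774 + 9*y)
R(-95, 128)/(-10398) - 9390/l(C, -154) = ((⅑)*128)/(-10398) - 9390/(774 + 9*(-154)) = (128/9)*(-1/10398) - 9390/(774 - 1386) = -64/46791 - 9390/(-612) = -64/46791 - 9390*(-1/612) = -64/46791 + 1565/102 = 24407129/1590894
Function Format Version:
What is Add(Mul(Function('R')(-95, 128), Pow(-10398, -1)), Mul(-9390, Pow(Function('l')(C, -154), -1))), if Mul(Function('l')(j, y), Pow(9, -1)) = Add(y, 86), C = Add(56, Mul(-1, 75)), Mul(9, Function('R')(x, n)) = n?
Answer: Rational(24407129, 1590894) ≈ 15.342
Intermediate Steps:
Function('R')(x, n) = Mul(Rational(1, 9), n)
C = -19 (C = Add(56, -75) = -19)
Function('l')(j, y) = Add(774, Mul(9, y)) (Function('l')(j, y) = Mul(9, Add(y, 86)) = Mul(9, Add(86, y)) = Add(774, Mul(9, y)))
Add(Mul(Function('R')(-95, 128), Pow(-10398, -1)), Mul(-9390, Pow(Function('l')(C, -154), -1))) = Add(Mul(Mul(Rational(1, 9), 128), Pow(-10398, -1)), Mul(-9390, Pow(Add(774, Mul(9, -154)), -1))) = Add(Mul(Rational(128, 9), Rational(-1, 10398)), Mul(-9390, Pow(Add(774, -1386), -1))) = Add(Rational(-64, 46791), Mul(-9390, Pow(-612, -1))) = Add(Rational(-64, 46791), Mul(-9390, Rational(-1, 612))) = Add(Rational(-64, 46791), Rational(1565, 102)) = Rational(24407129, 1590894)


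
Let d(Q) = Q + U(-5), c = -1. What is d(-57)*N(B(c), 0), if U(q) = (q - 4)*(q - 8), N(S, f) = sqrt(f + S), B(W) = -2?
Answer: 60*I*sqrt(2) ≈ 84.853*I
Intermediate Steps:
N(S, f) = sqrt(S + f)
U(q) = (-8 + q)*(-4 + q) (U(q) = (-4 + q)*(-8 + q) = (-8 + q)*(-4 + q))
d(Q) = 117 + Q (d(Q) = Q + (32 + (-5)**2 - 12*(-5)) = Q + (32 + 25 + 60) = Q + 117 = 117 + Q)
d(-57)*N(B(c), 0) = (117 - 57)*sqrt(-2 + 0) = 60*sqrt(-2) = 60*(I*sqrt(2)) = 60*I*sqrt(2)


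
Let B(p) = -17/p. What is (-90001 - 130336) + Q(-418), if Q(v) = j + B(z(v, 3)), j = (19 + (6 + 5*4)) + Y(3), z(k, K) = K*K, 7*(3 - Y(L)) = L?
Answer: -13878353/63 ≈ -2.2029e+5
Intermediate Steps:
Y(L) = 3 - L/7
z(k, K) = K²
j = 333/7 (j = (19 + (6 + 5*4)) + (3 - ⅐*3) = (19 + (6 + 20)) + (3 - 3/7) = (19 + 26) + 18/7 = 45 + 18/7 = 333/7 ≈ 47.571)
Q(v) = 2878/63 (Q(v) = 333/7 - 17/(3²) = 333/7 - 17/9 = 2878/63)
(-90001 - 130336) + Q(-418) = (-90001 - 130336) + 2878/63 = -220337 + 2878/63 = -13878353/63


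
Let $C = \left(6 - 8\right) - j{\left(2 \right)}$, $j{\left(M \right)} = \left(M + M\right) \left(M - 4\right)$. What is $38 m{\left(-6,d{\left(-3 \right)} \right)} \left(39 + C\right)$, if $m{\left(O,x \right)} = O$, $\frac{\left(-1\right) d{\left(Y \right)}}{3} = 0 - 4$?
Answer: $-10260$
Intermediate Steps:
$j{\left(M \right)} = 2 M \left(-4 + M\right)$
$C = 6$ ($C = \left(6 - 8\right) - 2 \cdot 2 \left(-4 + 2\right) = -2 - 2 \cdot 2 \left(-2\right) = -2 - -8 = -2 + 8 = 6$)
$d{\left(Y \right)} = 12$ ($d{\left(Y \right)} = - 3 \left(0 - 4\right) = \left(-3\right) \left(-4\right) = 12$)
$38 m{\left(-6,d{\left(-3 \right)} \right)} \left(39 + C\right) = 38 \left(-6\right) \left(39 + 6\right) = \left(-228\right) 45 = -10260$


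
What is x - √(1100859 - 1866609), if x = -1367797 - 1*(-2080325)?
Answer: 712528 - 5*I*√30630 ≈ 7.1253e+5 - 875.07*I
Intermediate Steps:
x = 712528 (x = -1367797 + 2080325 = 712528)
x - √(1100859 - 1866609) = 712528 - √(1100859 - 1866609) = 712528 - √(-765750) = 712528 - 5*I*√30630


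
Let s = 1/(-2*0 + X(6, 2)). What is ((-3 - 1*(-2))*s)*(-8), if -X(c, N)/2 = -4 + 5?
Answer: -4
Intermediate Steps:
X(c, N) = -2 (X(c, N) = -2*(-4 + 5) = -2*1 = -2)
s = -½ (s = 1/(-2*0 - 2) = 1/(0 - 2) = 1/(-2) = -½ ≈ -0.50000)
((-3 - 1*(-2))*s)*(-8) = ((-3 - 1*(-2))*(-½))*(-8) = ((-3 + 2)*(-½))*(-8) = -1*(-½)*(-8) = (½)*(-8) = -4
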